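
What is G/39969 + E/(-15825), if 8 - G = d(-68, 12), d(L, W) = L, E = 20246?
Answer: -269336558/210836475 ≈ -1.2775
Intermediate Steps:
G = 76 (G = 8 - 1*(-68) = 8 + 68 = 76)
G/39969 + E/(-15825) = 76/39969 + 20246/(-15825) = 76*(1/39969) + 20246*(-1/15825) = 76/39969 - 20246/15825 = -269336558/210836475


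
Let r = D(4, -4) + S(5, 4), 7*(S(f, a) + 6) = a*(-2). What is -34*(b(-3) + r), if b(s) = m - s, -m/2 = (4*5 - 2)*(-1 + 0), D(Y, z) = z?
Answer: -6630/7 ≈ -947.14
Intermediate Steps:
S(f, a) = -6 - 2*a/7 (S(f, a) = -6 + (a*(-2))/7 = -6 + (-2*a)/7 = -6 - 2*a/7)
m = 36 (m = -2*(4*5 - 2)*(-1 + 0) = -2*(20 - 2)*(-1) = -36*(-1) = -2*(-18) = 36)
r = -78/7 (r = -4 + (-6 - 2/7*4) = -4 + (-6 - 8/7) = -4 - 50/7 = -78/7 ≈ -11.143)
b(s) = 36 - s
-34*(b(-3) + r) = -34*((36 - 1*(-3)) - 78/7) = -34*((36 + 3) - 78/7) = -34*(39 - 78/7) = -34*195/7 = -6630/7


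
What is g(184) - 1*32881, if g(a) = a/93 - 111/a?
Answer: -562636139/17112 ≈ -32880.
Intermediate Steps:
g(a) = -111/a + a/93 (g(a) = a*(1/93) - 111/a = a/93 - 111/a = -111/a + a/93)
g(184) - 1*32881 = (-111/184 + (1/93)*184) - 1*32881 = (-111*1/184 + 184/93) - 32881 = (-111/184 + 184/93) - 32881 = 23533/17112 - 32881 = -562636139/17112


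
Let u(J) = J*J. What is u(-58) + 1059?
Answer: 4423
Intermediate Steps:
u(J) = J²
u(-58) + 1059 = (-58)² + 1059 = 3364 + 1059 = 4423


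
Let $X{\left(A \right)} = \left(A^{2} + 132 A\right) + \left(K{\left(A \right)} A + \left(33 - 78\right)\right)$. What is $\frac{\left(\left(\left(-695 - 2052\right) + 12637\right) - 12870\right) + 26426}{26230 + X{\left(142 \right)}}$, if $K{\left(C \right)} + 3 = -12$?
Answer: $\frac{23446}{62963} \approx 0.37238$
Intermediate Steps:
$K{\left(C \right)} = -15$ ($K{\left(C \right)} = -3 - 12 = -15$)
$X{\left(A \right)} = -45 + A^{2} + 117 A$ ($X{\left(A \right)} = \left(A^{2} + 132 A\right) - \left(45 + 15 A\right) = -45 + A^{2} + 117 A$)
$\frac{\left(\left(\left(-695 - 2052\right) + 12637\right) - 12870\right) + 26426}{26230 + X{\left(142 \right)}} = \frac{\left(\left(\left(-695 - 2052\right) + 12637\right) - 12870\right) + 26426}{26230 + \left(-45 + 142^{2} + 117 \cdot 142\right)} = \frac{\left(\left(-2747 + 12637\right) - 12870\right) + 26426}{26230 + \left(-45 + 20164 + 16614\right)} = \frac{\left(9890 - 12870\right) + 26426}{26230 + 36733} = \frac{-2980 + 26426}{62963} = 23446 \cdot \frac{1}{62963} = \frac{23446}{62963}$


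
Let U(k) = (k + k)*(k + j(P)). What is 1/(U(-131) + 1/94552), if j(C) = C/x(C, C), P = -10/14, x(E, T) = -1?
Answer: 661864/22592633095 ≈ 2.9296e-5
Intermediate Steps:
P = -5/7 (P = -10*1/14 = -5/7 ≈ -0.71429)
j(C) = -C (j(C) = C/(-1) = C*(-1) = -C)
U(k) = 2*k*(5/7 + k) (U(k) = (k + k)*(k - 1*(-5/7)) = (2*k)*(k + 5/7) = (2*k)*(5/7 + k) = 2*k*(5/7 + k))
1/(U(-131) + 1/94552) = 1/((2/7)*(-131)*(5 + 7*(-131)) + 1/94552) = 1/((2/7)*(-131)*(5 - 917) + 1/94552) = 1/((2/7)*(-131)*(-912) + 1/94552) = 1/(238944/7 + 1/94552) = 1/(22592633095/661864) = 661864/22592633095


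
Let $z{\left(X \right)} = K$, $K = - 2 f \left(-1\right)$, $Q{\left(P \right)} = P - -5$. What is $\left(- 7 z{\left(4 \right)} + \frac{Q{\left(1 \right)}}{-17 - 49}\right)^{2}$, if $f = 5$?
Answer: $\frac{594441}{121} \approx 4912.7$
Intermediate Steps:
$Q{\left(P \right)} = 5 + P$ ($Q{\left(P \right)} = P + 5 = 5 + P$)
$K = 10$ ($K = - 2 \cdot 5 \left(-1\right) = \left(-2\right) \left(-5\right) = 10$)
$z{\left(X \right)} = 10$
$\left(- 7 z{\left(4 \right)} + \frac{Q{\left(1 \right)}}{-17 - 49}\right)^{2} = \left(\left(-7\right) 10 + \frac{5 + 1}{-17 - 49}\right)^{2} = \left(-70 + \frac{1}{-66} \cdot 6\right)^{2} = \left(-70 - \frac{1}{11}\right)^{2} = \left(- \frac{771}{11}\right)^{2} = \frac{594441}{121}$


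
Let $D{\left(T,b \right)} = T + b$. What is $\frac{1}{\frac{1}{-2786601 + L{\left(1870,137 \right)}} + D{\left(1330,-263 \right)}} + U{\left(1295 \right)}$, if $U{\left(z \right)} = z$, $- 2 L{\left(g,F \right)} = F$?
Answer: $\frac{7701050334084}{5946752711} \approx 1295.0$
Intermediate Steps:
$L{\left(g,F \right)} = - \frac{F}{2}$
$\frac{1}{\frac{1}{-2786601 + L{\left(1870,137 \right)}} + D{\left(1330,-263 \right)}} + U{\left(1295 \right)} = \frac{1}{\frac{1}{-2786601 - \frac{137}{2}} + \left(1330 - 263\right)} + 1295 = \frac{1}{\frac{1}{-2786601 - \frac{137}{2}} + 1067} + 1295 = \frac{1}{\frac{1}{- \frac{5573339}{2}} + 1067} + 1295 = \frac{1}{- \frac{2}{5573339} + 1067} + 1295 = \frac{1}{\frac{5946752711}{5573339}} + 1295 = \frac{5573339}{5946752711} + 1295 = \frac{7701050334084}{5946752711}$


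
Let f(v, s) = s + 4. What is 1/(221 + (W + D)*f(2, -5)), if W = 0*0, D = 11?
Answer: 1/210 ≈ 0.0047619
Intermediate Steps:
W = 0
f(v, s) = 4 + s
1/(221 + (W + D)*f(2, -5)) = 1/(221 + (0 + 11)*(4 - 5)) = 1/(221 + 11*(-1)) = 1/(221 - 11) = 1/210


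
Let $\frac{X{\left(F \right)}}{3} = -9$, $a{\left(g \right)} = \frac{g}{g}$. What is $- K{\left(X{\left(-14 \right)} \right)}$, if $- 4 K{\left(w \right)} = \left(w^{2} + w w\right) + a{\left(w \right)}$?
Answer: $\frac{1459}{4} \approx 364.75$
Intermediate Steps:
$a{\left(g \right)} = 1$
$X{\left(F \right)} = -27$ ($X{\left(F \right)} = 3 \left(-9\right) = -27$)
$K{\left(w \right)} = - \frac{1}{4} - \frac{w^{2}}{2}$ ($K{\left(w \right)} = - \frac{\left(w^{2} + w w\right) + 1}{4} = - \frac{\left(w^{2} + w^{2}\right) + 1}{4} = - \frac{2 w^{2} + 1}{4} = - \frac{1 + 2 w^{2}}{4} = - \frac{1}{4} - \frac{w^{2}}{2}$)
$- K{\left(X{\left(-14 \right)} \right)} = - (- \frac{1}{4} - \frac{\left(-27\right)^{2}}{2}) = - (- \frac{1}{4} - \frac{729}{2}) = \left(-1\right) \left(- \frac{1459}{4}\right) = \frac{1459}{4}$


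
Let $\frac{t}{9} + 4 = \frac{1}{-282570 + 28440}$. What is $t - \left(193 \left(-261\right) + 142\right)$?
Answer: $\frac{4252018447}{84710} \approx 50195.0$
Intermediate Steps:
$t = - \frac{3049563}{84710}$ ($t = -36 + \frac{9}{-282570 + 28440} = -36 + \frac{9}{-254130} = -36 + 9 \left(- \frac{1}{254130}\right) = -36 - \frac{3}{84710} = - \frac{3049563}{84710} \approx -36.0$)
$t - \left(193 \left(-261\right) + 142\right) = - \frac{3049563}{84710} - \left(193 \left(-261\right) + 142\right) = - \frac{3049563}{84710} - \left(-50373 + 142\right) = - \frac{3049563}{84710} - -50231 = - \frac{3049563}{84710} + 50231 = \frac{4252018447}{84710}$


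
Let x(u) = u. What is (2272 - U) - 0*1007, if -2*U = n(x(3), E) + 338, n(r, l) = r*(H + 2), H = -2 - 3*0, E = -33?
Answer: 2441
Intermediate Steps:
H = -2 (H = -2 + 0 = -2)
n(r, l) = 0 (n(r, l) = r*(-2 + 2) = r*0 = 0)
U = -169 (U = -(0 + 338)/2 = -½*338 = -169)
(2272 - U) - 0*1007 = (2272 - 1*(-169)) - 0*1007 = (2272 + 169) - 1*0 = 2441 + 0 = 2441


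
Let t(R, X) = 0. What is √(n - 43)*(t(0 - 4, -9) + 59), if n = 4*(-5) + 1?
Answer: 59*I*√62 ≈ 464.57*I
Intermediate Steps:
n = -19 (n = -20 + 1 = -19)
√(n - 43)*(t(0 - 4, -9) + 59) = √(-19 - 43)*(0 + 59) = √(-62)*59 = (I*√62)*59 = 59*I*√62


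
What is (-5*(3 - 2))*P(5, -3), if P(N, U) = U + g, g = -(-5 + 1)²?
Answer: 95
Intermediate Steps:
g = -16 (g = -1*(-4)² = -1*16 = -16)
P(N, U) = -16 + U (P(N, U) = U - 16 = -16 + U)
(-5*(3 - 2))*P(5, -3) = (-5*(3 - 2))*(-16 - 3) = -5*1*(-19) = -5*(-19) = 95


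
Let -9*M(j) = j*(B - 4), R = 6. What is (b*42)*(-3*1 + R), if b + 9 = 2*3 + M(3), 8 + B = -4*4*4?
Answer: 2814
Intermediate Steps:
B = -72 (B = -8 - 4*4*4 = -8 - 16*4 = -8 - 64 = -72)
M(j) = 76*j/9 (M(j) = -j*(-72 - 4)/9 = -j*(-76)/9 = -(-76)*j/9 = 76*j/9)
b = 67/3 (b = -9 + (2*3 + (76/9)*3) = -9 + (6 + 76/3) = -9 + 94/3 = 67/3 ≈ 22.333)
(b*42)*(-3*1 + R) = ((67/3)*42)*(-3*1 + 6) = 938*(-3 + 6) = 938*3 = 2814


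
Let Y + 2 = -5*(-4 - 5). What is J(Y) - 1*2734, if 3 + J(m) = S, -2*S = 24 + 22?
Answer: -2760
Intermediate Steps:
Y = 43 (Y = -2 - 5*(-4 - 5) = -2 - 5*(-9) = -2 + 45 = 43)
S = -23 (S = -(24 + 22)/2 = -½*46 = -23)
J(m) = -26 (J(m) = -3 - 23 = -26)
J(Y) - 1*2734 = -26 - 1*2734 = -26 - 2734 = -2760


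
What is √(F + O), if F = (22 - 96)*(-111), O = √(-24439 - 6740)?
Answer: √(8214 + I*√31179) ≈ 90.636 + 0.9741*I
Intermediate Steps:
O = I*√31179 (O = √(-31179) = I*√31179 ≈ 176.58*I)
F = 8214 (F = -74*(-111) = 8214)
√(F + O) = √(8214 + I*√31179)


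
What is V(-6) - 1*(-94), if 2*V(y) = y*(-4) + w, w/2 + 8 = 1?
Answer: 99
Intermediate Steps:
w = -14 (w = -16 + 2*1 = -16 + 2 = -14)
V(y) = -7 - 2*y (V(y) = (y*(-4) - 14)/2 = (-4*y - 14)/2 = (-14 - 4*y)/2 = -7 - 2*y)
V(-6) - 1*(-94) = (-7 - 2*(-6)) - 1*(-94) = (-7 + 12) + 94 = 5 + 94 = 99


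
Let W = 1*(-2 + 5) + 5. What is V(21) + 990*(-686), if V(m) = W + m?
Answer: -679111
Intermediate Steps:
W = 8 (W = 1*3 + 5 = 3 + 5 = 8)
V(m) = 8 + m
V(21) + 990*(-686) = (8 + 21) + 990*(-686) = 29 - 679140 = -679111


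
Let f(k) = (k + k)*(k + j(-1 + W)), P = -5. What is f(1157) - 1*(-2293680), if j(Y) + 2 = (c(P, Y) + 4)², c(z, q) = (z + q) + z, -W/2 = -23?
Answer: 8485944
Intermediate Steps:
W = 46 (W = -2*(-23) = 46)
c(z, q) = q + 2*z (c(z, q) = (q + z) + z = q + 2*z)
j(Y) = -2 + (-6 + Y)² (j(Y) = -2 + ((Y + 2*(-5)) + 4)² = -2 + ((Y - 10) + 4)² = -2 + ((-10 + Y) + 4)² = -2 + (-6 + Y)²)
f(k) = 2*k*(1519 + k) (f(k) = (k + k)*(k + (-2 + (-6 + (-1 + 46))²)) = (2*k)*(k + (-2 + (-6 + 45)²)) = (2*k)*(k + (-2 + 39²)) = (2*k)*(k + (-2 + 1521)) = (2*k)*(k + 1519) = (2*k)*(1519 + k) = 2*k*(1519 + k))
f(1157) - 1*(-2293680) = 2*1157*(1519 + 1157) - 1*(-2293680) = 2*1157*2676 + 2293680 = 6192264 + 2293680 = 8485944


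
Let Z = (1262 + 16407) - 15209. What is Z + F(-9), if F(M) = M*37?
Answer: 2127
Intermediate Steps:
Z = 2460 (Z = 17669 - 15209 = 2460)
F(M) = 37*M
Z + F(-9) = 2460 + 37*(-9) = 2460 - 333 = 2127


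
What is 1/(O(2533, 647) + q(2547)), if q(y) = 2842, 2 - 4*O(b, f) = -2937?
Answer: 4/14307 ≈ 0.00027958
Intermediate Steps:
O(b, f) = 2939/4 (O(b, f) = ½ - ¼*(-2937) = ½ + 2937/4 = 2939/4)
1/(O(2533, 647) + q(2547)) = 1/(2939/4 + 2842) = 1/(14307/4) = 4/14307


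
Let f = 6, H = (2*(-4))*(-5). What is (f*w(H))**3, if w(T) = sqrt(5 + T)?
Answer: 29160*sqrt(5) ≈ 65204.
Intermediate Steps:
H = 40 (H = -8*(-5) = 40)
(f*w(H))**3 = (6*sqrt(5 + 40))**3 = (6*sqrt(45))**3 = (6*(3*sqrt(5)))**3 = (18*sqrt(5))**3 = 29160*sqrt(5)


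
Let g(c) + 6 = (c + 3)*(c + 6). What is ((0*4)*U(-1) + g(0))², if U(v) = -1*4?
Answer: 144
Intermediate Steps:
U(v) = -4
g(c) = -6 + (3 + c)*(6 + c) (g(c) = -6 + (c + 3)*(c + 6) = -6 + (3 + c)*(6 + c))
((0*4)*U(-1) + g(0))² = ((0*4)*(-4) + (12 + 0² + 9*0))² = (0*(-4) + (12 + 0 + 0))² = (0 + 12)² = 12² = 144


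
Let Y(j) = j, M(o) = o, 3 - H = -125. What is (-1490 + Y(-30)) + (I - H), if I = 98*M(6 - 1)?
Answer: -1158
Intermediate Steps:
H = 128 (H = 3 - 1*(-125) = 3 + 125 = 128)
I = 490 (I = 98*(6 - 1) = 98*5 = 490)
(-1490 + Y(-30)) + (I - H) = (-1490 - 30) + (490 - 1*128) = -1520 + (490 - 128) = -1520 + 362 = -1158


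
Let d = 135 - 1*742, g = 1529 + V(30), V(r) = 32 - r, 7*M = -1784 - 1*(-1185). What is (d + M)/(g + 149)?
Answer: -101/245 ≈ -0.41224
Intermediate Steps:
M = -599/7 (M = (-1784 - 1*(-1185))/7 = (-1784 + 1185)/7 = (⅐)*(-599) = -599/7 ≈ -85.571)
g = 1531 (g = 1529 + (32 - 1*30) = 1529 + (32 - 30) = 1529 + 2 = 1531)
d = -607 (d = 135 - 742 = -607)
(d + M)/(g + 149) = (-607 - 599/7)/(1531 + 149) = -4848/7/1680 = -4848/7*1/1680 = -101/245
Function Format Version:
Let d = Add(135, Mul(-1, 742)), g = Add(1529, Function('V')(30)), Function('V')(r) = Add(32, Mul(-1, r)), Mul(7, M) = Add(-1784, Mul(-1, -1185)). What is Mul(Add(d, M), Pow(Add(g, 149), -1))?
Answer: Rational(-101, 245) ≈ -0.41224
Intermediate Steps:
M = Rational(-599, 7) (M = Mul(Rational(1, 7), Add(-1784, Mul(-1, -1185))) = Mul(Rational(1, 7), Add(-1784, 1185)) = Mul(Rational(1, 7), -599) = Rational(-599, 7) ≈ -85.571)
g = 1531 (g = Add(1529, Add(32, Mul(-1, 30))) = Add(1529, Add(32, -30)) = Add(1529, 2) = 1531)
d = -607 (d = Add(135, -742) = -607)
Mul(Add(d, M), Pow(Add(g, 149), -1)) = Mul(Add(-607, Rational(-599, 7)), Pow(Add(1531, 149), -1)) = Mul(Rational(-4848, 7), Pow(1680, -1)) = Mul(Rational(-4848, 7), Rational(1, 1680)) = Rational(-101, 245)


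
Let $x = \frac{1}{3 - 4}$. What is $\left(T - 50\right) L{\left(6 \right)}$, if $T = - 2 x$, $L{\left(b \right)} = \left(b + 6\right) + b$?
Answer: $-864$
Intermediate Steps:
$x = -1$ ($x = \frac{1}{-1} = -1$)
$L{\left(b \right)} = 6 + 2 b$ ($L{\left(b \right)} = \left(6 + b\right) + b = 6 + 2 b$)
$T = 2$ ($T = \left(-2\right) \left(-1\right) = 2$)
$\left(T - 50\right) L{\left(6 \right)} = \left(2 - 50\right) \left(6 + 2 \cdot 6\right) = - 48 \left(6 + 12\right) = \left(-48\right) 18 = -864$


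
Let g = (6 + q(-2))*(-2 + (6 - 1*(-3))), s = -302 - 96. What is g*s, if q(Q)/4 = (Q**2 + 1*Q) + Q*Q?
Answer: -83580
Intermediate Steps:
q(Q) = 4*Q + 8*Q**2 (q(Q) = 4*((Q**2 + 1*Q) + Q*Q) = 4*((Q**2 + Q) + Q**2) = 4*((Q + Q**2) + Q**2) = 4*(Q + 2*Q**2) = 4*Q + 8*Q**2)
s = -398
g = 210 (g = (6 + 4*(-2)*(1 + 2*(-2)))*(-2 + (6 - 1*(-3))) = (6 + 4*(-2)*(1 - 4))*(-2 + (6 + 3)) = (6 + 4*(-2)*(-3))*(-2 + 9) = (6 + 24)*7 = 30*7 = 210)
g*s = 210*(-398) = -83580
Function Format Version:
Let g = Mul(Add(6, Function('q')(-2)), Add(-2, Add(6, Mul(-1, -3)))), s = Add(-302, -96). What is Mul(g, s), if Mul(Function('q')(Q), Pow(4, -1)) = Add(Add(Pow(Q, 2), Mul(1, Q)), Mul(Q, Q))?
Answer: -83580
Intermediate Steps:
Function('q')(Q) = Add(Mul(4, Q), Mul(8, Pow(Q, 2))) (Function('q')(Q) = Mul(4, Add(Add(Pow(Q, 2), Mul(1, Q)), Mul(Q, Q))) = Mul(4, Add(Add(Pow(Q, 2), Q), Pow(Q, 2))) = Mul(4, Add(Add(Q, Pow(Q, 2)), Pow(Q, 2))) = Mul(4, Add(Q, Mul(2, Pow(Q, 2)))) = Add(Mul(4, Q), Mul(8, Pow(Q, 2))))
s = -398
g = 210 (g = Mul(Add(6, Mul(4, -2, Add(1, Mul(2, -2)))), Add(-2, Add(6, Mul(-1, -3)))) = Mul(Add(6, Mul(4, -2, Add(1, -4))), Add(-2, Add(6, 3))) = Mul(Add(6, Mul(4, -2, -3)), Add(-2, 9)) = Mul(Add(6, 24), 7) = Mul(30, 7) = 210)
Mul(g, s) = Mul(210, -398) = -83580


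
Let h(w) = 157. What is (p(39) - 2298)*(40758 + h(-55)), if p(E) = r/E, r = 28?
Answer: -3665738510/39 ≈ -9.3993e+7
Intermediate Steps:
p(E) = 28/E
(p(39) - 2298)*(40758 + h(-55)) = (28/39 - 2298)*(40758 + 157) = (28*(1/39) - 2298)*40915 = (28/39 - 2298)*40915 = -89594/39*40915 = -3665738510/39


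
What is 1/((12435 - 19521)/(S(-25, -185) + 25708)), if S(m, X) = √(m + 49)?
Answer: -12854/3543 - √6/3543 ≈ -3.6287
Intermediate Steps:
S(m, X) = √(49 + m)
1/((12435 - 19521)/(S(-25, -185) + 25708)) = 1/((12435 - 19521)/(√(49 - 25) + 25708)) = 1/(-7086/(√24 + 25708)) = 1/(-7086/(2*√6 + 25708)) = 1/(-7086/(25708 + 2*√6)) = -12854/3543 - √6/3543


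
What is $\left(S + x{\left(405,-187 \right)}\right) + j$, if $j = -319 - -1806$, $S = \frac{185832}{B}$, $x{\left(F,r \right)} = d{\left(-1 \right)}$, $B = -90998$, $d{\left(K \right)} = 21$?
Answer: $\frac{68519576}{45499} \approx 1506.0$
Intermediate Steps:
$x{\left(F,r \right)} = 21$
$S = - \frac{92916}{45499}$ ($S = \frac{185832}{-90998} = 185832 \left(- \frac{1}{90998}\right) = - \frac{92916}{45499} \approx -2.0422$)
$j = 1487$ ($j = -319 + 1806 = 1487$)
$\left(S + x{\left(405,-187 \right)}\right) + j = \left(- \frac{92916}{45499} + 21\right) + 1487 = \frac{862563}{45499} + 1487 = \frac{68519576}{45499}$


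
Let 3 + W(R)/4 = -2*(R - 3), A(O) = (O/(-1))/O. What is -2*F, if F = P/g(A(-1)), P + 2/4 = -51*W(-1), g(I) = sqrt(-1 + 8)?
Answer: 2041*sqrt(7)/7 ≈ 771.43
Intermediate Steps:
A(O) = -1 (A(O) = (O*(-1))/O = (-O)/O = -1)
g(I) = sqrt(7)
W(R) = 12 - 8*R (W(R) = -12 + 4*(-2*(R - 3)) = -12 + 4*(-2*(-3 + R)) = -12 + 4*(6 - 2*R) = -12 + (24 - 8*R) = 12 - 8*R)
P = -2041/2 (P = -1/2 - 51*(12 - 8*(-1)) = -1/2 - 51*(12 + 8) = -1/2 - 51*20 = -1/2 - 1020 = -2041/2 ≈ -1020.5)
F = -2041*sqrt(7)/14 (F = -2041*sqrt(7)/7/2 = -2041*sqrt(7)/14 ≈ -385.71)
-2*F = -(-2041)*sqrt(7)/7 = 2041*sqrt(7)/7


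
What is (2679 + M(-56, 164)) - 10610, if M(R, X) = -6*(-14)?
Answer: -7847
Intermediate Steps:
M(R, X) = 84
(2679 + M(-56, 164)) - 10610 = (2679 + 84) - 10610 = 2763 - 10610 = -7847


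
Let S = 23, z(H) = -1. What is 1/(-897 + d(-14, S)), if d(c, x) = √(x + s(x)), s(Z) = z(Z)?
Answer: -897/804587 - √22/804587 ≈ -0.0011207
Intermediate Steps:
s(Z) = -1
d(c, x) = √(-1 + x) (d(c, x) = √(x - 1) = √(-1 + x))
1/(-897 + d(-14, S)) = 1/(-897 + √(-1 + 23)) = 1/(-897 + √22)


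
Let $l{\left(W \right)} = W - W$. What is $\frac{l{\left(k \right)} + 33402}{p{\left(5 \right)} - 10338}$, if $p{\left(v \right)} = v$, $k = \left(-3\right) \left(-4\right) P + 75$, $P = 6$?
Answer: $- \frac{33402}{10333} \approx -3.2326$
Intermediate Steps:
$k = 147$ ($k = \left(-3\right) \left(-4\right) 6 + 75 = 12 \cdot 6 + 75 = 72 + 75 = 147$)
$l{\left(W \right)} = 0$
$\frac{l{\left(k \right)} + 33402}{p{\left(5 \right)} - 10338} = \frac{0 + 33402}{5 - 10338} = \frac{33402}{-10333} = 33402 \left(- \frac{1}{10333}\right) = - \frac{33402}{10333}$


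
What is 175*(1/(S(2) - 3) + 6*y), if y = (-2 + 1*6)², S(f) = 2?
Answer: 16625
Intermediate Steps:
y = 16 (y = (-2 + 6)² = 4² = 16)
175*(1/(S(2) - 3) + 6*y) = 175*(1/(2 - 3) + 6*16) = 175*(1/(-1) + 96) = 175*(-1 + 96) = 175*95 = 16625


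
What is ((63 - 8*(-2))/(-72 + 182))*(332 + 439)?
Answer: 60909/110 ≈ 553.72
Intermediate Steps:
((63 - 8*(-2))/(-72 + 182))*(332 + 439) = ((63 + 16)/110)*771 = (79*(1/110))*771 = (79/110)*771 = 60909/110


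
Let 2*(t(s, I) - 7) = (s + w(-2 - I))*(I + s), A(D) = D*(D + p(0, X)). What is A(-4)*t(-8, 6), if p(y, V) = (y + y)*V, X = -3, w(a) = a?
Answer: 368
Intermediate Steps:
p(y, V) = 2*V*y (p(y, V) = (2*y)*V = 2*V*y)
A(D) = D² (A(D) = D*(D + 2*(-3)*0) = D*(D + 0) = D*D = D²)
t(s, I) = 7 + (I + s)*(-2 + s - I)/2 (t(s, I) = 7 + ((s + (-2 - I))*(I + s))/2 = 7 + ((-2 + s - I)*(I + s))/2 = 7 + ((I + s)*(-2 + s - I))/2 = 7 + (I + s)*(-2 + s - I)/2)
A(-4)*t(-8, 6) = (-4)²*(7 + (½)*(-8)² - 1*6 - 1*(-8) - ½*6²) = 16*(7 + (½)*64 - 6 + 8 - ½*36) = 16*(7 + 32 - 6 + 8 - 18) = 16*23 = 368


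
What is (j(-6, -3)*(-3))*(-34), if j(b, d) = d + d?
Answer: -612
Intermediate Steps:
j(b, d) = 2*d
(j(-6, -3)*(-3))*(-34) = ((2*(-3))*(-3))*(-34) = -6*(-3)*(-34) = 18*(-34) = -612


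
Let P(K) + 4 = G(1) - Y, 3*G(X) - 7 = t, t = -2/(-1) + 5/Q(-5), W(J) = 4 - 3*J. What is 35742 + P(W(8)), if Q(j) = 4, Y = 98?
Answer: 427721/12 ≈ 35643.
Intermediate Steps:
t = 13/4 (t = -2/(-1) + 5/4 = -2*(-1) + 5*(¼) = 2 + 5/4 = 13/4 ≈ 3.2500)
G(X) = 41/12 (G(X) = 7/3 + (⅓)*(13/4) = 7/3 + 13/12 = 41/12)
P(K) = -1183/12 (P(K) = -4 + (41/12 - 1*98) = -4 + (41/12 - 98) = -4 - 1135/12 = -1183/12)
35742 + P(W(8)) = 35742 - 1183/12 = 427721/12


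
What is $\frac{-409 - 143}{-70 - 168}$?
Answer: $\frac{276}{119} \approx 2.3193$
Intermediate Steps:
$\frac{-409 - 143}{-70 - 168} = - \frac{552}{-238} = \left(-552\right) \left(- \frac{1}{238}\right) = \frac{276}{119}$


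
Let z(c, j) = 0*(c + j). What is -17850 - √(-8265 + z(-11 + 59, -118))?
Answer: -17850 - I*√8265 ≈ -17850.0 - 90.912*I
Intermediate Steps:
z(c, j) = 0
-17850 - √(-8265 + z(-11 + 59, -118)) = -17850 - √(-8265 + 0) = -17850 - √(-8265) = -17850 - I*√8265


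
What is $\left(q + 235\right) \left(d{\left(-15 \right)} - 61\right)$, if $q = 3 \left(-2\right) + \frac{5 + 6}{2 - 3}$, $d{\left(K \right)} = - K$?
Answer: $-10028$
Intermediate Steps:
$q = -17$ ($q = -6 + \frac{11}{-1} = -6 + 11 \left(-1\right) = -6 - 11 = -17$)
$\left(q + 235\right) \left(d{\left(-15 \right)} - 61\right) = \left(-17 + 235\right) \left(\left(-1\right) \left(-15\right) - 61\right) = 218 \left(15 - 61\right) = 218 \left(-46\right) = -10028$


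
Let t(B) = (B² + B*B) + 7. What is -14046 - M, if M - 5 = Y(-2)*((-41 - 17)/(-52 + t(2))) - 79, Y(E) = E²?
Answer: -517196/37 ≈ -13978.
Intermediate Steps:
t(B) = 7 + 2*B² (t(B) = (B² + B²) + 7 = 2*B² + 7 = 7 + 2*B²)
M = -2506/37 (M = 5 + ((-2)²*((-41 - 17)/(-52 + (7 + 2*2²))) - 79) = 5 + (4*(-58/(-52 + (7 + 2*4))) - 79) = 5 + (4*(-58/(-52 + (7 + 8))) - 79) = 5 + (4*(-58/(-52 + 15)) - 79) = 5 + (4*(-58/(-37)) - 79) = 5 + (4*(-58*(-1/37)) - 79) = 5 + (4*(58/37) - 79) = 5 + (232/37 - 79) = 5 - 2691/37 = -2506/37 ≈ -67.730)
-14046 - M = -14046 - 1*(-2506/37) = -14046 + 2506/37 = -517196/37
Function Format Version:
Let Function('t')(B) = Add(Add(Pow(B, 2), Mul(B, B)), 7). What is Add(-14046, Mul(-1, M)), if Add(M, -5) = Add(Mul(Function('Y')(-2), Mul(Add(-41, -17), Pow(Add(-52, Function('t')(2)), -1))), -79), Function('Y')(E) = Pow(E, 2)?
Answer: Rational(-517196, 37) ≈ -13978.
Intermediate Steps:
Function('t')(B) = Add(7, Mul(2, Pow(B, 2))) (Function('t')(B) = Add(Add(Pow(B, 2), Pow(B, 2)), 7) = Add(Mul(2, Pow(B, 2)), 7) = Add(7, Mul(2, Pow(B, 2))))
M = Rational(-2506, 37) (M = Add(5, Add(Mul(Pow(-2, 2), Mul(Add(-41, -17), Pow(Add(-52, Add(7, Mul(2, Pow(2, 2)))), -1))), -79)) = Add(5, Add(Mul(4, Mul(-58, Pow(Add(-52, Add(7, Mul(2, 4))), -1))), -79)) = Add(5, Add(Mul(4, Mul(-58, Pow(Add(-52, Add(7, 8)), -1))), -79)) = Add(5, Add(Mul(4, Mul(-58, Pow(Add(-52, 15), -1))), -79)) = Add(5, Add(Mul(4, Mul(-58, Pow(-37, -1))), -79)) = Add(5, Add(Mul(4, Mul(-58, Rational(-1, 37))), -79)) = Add(5, Add(Mul(4, Rational(58, 37)), -79)) = Add(5, Add(Rational(232, 37), -79)) = Add(5, Rational(-2691, 37)) = Rational(-2506, 37) ≈ -67.730)
Add(-14046, Mul(-1, M)) = Add(-14046, Mul(-1, Rational(-2506, 37))) = Add(-14046, Rational(2506, 37)) = Rational(-517196, 37)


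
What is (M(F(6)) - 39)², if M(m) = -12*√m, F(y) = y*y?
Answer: 12321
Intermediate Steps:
F(y) = y²
(M(F(6)) - 39)² = (-12*√(6²) - 39)² = (-12*√36 - 39)² = (-12*6 - 39)² = (-72 - 39)² = (-111)² = 12321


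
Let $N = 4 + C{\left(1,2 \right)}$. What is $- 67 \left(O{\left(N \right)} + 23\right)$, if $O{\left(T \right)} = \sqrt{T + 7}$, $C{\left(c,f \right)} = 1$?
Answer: $-1541 - 134 \sqrt{3} \approx -1773.1$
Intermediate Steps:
$N = 5$ ($N = 4 + 1 = 5$)
$O{\left(T \right)} = \sqrt{7 + T}$
$- 67 \left(O{\left(N \right)} + 23\right) = - 67 \left(\sqrt{7 + 5} + 23\right) = - 67 \left(\sqrt{12} + 23\right) = - 67 \left(2 \sqrt{3} + 23\right) = - 67 \left(23 + 2 \sqrt{3}\right) = -1541 - 134 \sqrt{3}$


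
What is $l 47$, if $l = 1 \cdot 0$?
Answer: $0$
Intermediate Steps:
$l = 0$
$l 47 = 0 \cdot 47 = 0$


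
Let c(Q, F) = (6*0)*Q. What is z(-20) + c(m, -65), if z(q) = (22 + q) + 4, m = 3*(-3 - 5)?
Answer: 6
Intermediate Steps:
m = -24 (m = 3*(-8) = -24)
z(q) = 26 + q
c(Q, F) = 0 (c(Q, F) = 0*Q = 0)
z(-20) + c(m, -65) = (26 - 20) + 0 = 6 + 0 = 6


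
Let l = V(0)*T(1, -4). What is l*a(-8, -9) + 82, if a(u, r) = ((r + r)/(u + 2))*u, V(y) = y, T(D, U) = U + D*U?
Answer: 82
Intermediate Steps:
a(u, r) = 2*r*u/(2 + u) (a(u, r) = ((2*r)/(2 + u))*u = (2*r/(2 + u))*u = 2*r*u/(2 + u))
l = 0 (l = 0*(-4*(1 + 1)) = 0*(-4*2) = 0*(-8) = 0)
l*a(-8, -9) + 82 = 0*(2*(-9)*(-8)/(2 - 8)) + 82 = 0*(2*(-9)*(-8)/(-6)) + 82 = 0*(2*(-9)*(-8)*(-1/6)) + 82 = 0*(-24) + 82 = 0 + 82 = 82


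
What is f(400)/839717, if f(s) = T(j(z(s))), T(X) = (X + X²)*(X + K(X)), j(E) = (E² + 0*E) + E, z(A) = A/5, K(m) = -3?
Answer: 272013791760/839717 ≈ 3.2394e+5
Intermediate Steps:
z(A) = A/5 (z(A) = A*(⅕) = A/5)
j(E) = E + E² (j(E) = (E² + 0) + E = E² + E = E + E²)
T(X) = (-3 + X)*(X + X²) (T(X) = (X + X²)*(X - 3) = (X + X²)*(-3 + X) = (-3 + X)*(X + X²))
f(s) = s*(1 + s/5)*(-3 - 2*s*(1 + s/5)/5 + s²*(1 + s/5)²/25)/5 (f(s) = ((s/5)*(1 + s/5))*(-3 + ((s/5)*(1 + s/5))² - 2*s/5*(1 + s/5)) = (s*(1 + s/5)/5)*(-3 + (s*(1 + s/5)/5)² - 2*s*(1 + s/5)/5) = (s*(1 + s/5)/5)*(-3 + s²*(1 + s/5)²/25 - 2*s*(1 + s/5)/5) = (s*(1 + s/5)/5)*(-3 - 2*s*(1 + s/5)/5 + s²*(1 + s/5)²/25) = s*(1 + s/5)*(-3 - 2*s*(1 + s/5)/5 + s²*(1 + s/5)²/25)/5)
f(400)/839717 = ((1/15625)*400*(5 + 400)*(-1875 + 400²*(5 + 400)² - 50*400*(5 + 400)))/839717 = ((1/15625)*400*405*(-1875 + 160000*405² - 50*400*405))*(1/839717) = ((1/15625)*400*405*(-1875 + 160000*164025 - 8100000))*(1/839717) = ((1/15625)*400*405*(-1875 + 26244000000 - 8100000))*(1/839717) = ((1/15625)*400*405*26235898125)*(1/839717) = 272013791760*(1/839717) = 272013791760/839717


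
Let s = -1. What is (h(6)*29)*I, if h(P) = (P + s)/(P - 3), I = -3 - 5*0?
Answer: -145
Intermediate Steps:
I = -3 (I = -3 + 0 = -3)
h(P) = (-1 + P)/(-3 + P) (h(P) = (P - 1)/(P - 3) = (-1 + P)/(-3 + P))
(h(6)*29)*I = (((-1 + 6)/(-3 + 6))*29)*(-3) = ((5/3)*29)*(-3) = (145/3)*(-3) = -145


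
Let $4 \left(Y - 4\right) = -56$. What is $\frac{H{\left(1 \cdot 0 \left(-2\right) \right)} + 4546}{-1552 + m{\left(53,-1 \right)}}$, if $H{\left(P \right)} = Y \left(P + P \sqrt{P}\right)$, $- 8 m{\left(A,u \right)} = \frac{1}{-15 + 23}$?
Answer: $- \frac{290944}{99329} \approx -2.9291$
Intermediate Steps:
$Y = -10$ ($Y = 4 + \frac{1}{4} \left(-56\right) = 4 - 14 = -10$)
$m{\left(A,u \right)} = - \frac{1}{64}$ ($m{\left(A,u \right)} = - \frac{1}{8 \left(-15 + 23\right)} = - \frac{1}{8 \cdot 8} = \left(- \frac{1}{8}\right) \frac{1}{8} = - \frac{1}{64}$)
$H{\left(P \right)} = - 10 P - 10 P^{\frac{3}{2}}$ ($H{\left(P \right)} = - 10 \left(P + P \sqrt{P}\right) = - 10 \left(P + P^{\frac{3}{2}}\right) = - 10 P - 10 P^{\frac{3}{2}}$)
$\frac{H{\left(1 \cdot 0 \left(-2\right) \right)} + 4546}{-1552 + m{\left(53,-1 \right)}} = \frac{\left(- 10 \cdot 1 \cdot 0 \left(-2\right) - 10 \left(1 \cdot 0 \left(-2\right)\right)^{\frac{3}{2}}\right) + 4546}{-1552 - \frac{1}{64}} = \frac{\left(- 10 \cdot 0 \left(-2\right) - 10 \left(0 \left(-2\right)\right)^{\frac{3}{2}}\right) + 4546}{- \frac{99329}{64}} = \left(\left(\left(-10\right) 0 - 10 \cdot 0^{\frac{3}{2}}\right) + 4546\right) \left(- \frac{64}{99329}\right) = \left(\left(0 - 0\right) + 4546\right) \left(- \frac{64}{99329}\right) = \left(\left(0 + 0\right) + 4546\right) \left(- \frac{64}{99329}\right) = \left(0 + 4546\right) \left(- \frac{64}{99329}\right) = 4546 \left(- \frac{64}{99329}\right) = - \frac{290944}{99329}$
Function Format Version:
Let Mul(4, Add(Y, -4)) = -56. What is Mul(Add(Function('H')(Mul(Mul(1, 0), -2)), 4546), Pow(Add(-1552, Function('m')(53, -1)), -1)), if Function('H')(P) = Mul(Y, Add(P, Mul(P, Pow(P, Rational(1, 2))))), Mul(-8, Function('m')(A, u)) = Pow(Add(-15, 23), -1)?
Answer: Rational(-290944, 99329) ≈ -2.9291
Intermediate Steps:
Y = -10 (Y = Add(4, Mul(Rational(1, 4), -56)) = Add(4, -14) = -10)
Function('m')(A, u) = Rational(-1, 64) (Function('m')(A, u) = Mul(Rational(-1, 8), Pow(Add(-15, 23), -1)) = Mul(Rational(-1, 8), Pow(8, -1)) = Mul(Rational(-1, 8), Rational(1, 8)) = Rational(-1, 64))
Function('H')(P) = Add(Mul(-10, P), Mul(-10, Pow(P, Rational(3, 2)))) (Function('H')(P) = Mul(-10, Add(P, Mul(P, Pow(P, Rational(1, 2))))) = Mul(-10, Add(P, Pow(P, Rational(3, 2)))) = Add(Mul(-10, P), Mul(-10, Pow(P, Rational(3, 2)))))
Mul(Add(Function('H')(Mul(Mul(1, 0), -2)), 4546), Pow(Add(-1552, Function('m')(53, -1)), -1)) = Mul(Add(Add(Mul(-10, Mul(Mul(1, 0), -2)), Mul(-10, Pow(Mul(Mul(1, 0), -2), Rational(3, 2)))), 4546), Pow(Add(-1552, Rational(-1, 64)), -1)) = Mul(Add(Add(Mul(-10, Mul(0, -2)), Mul(-10, Pow(Mul(0, -2), Rational(3, 2)))), 4546), Pow(Rational(-99329, 64), -1)) = Mul(Add(Add(Mul(-10, 0), Mul(-10, Pow(0, Rational(3, 2)))), 4546), Rational(-64, 99329)) = Mul(Add(Add(0, Mul(-10, 0)), 4546), Rational(-64, 99329)) = Mul(Add(Add(0, 0), 4546), Rational(-64, 99329)) = Mul(Add(0, 4546), Rational(-64, 99329)) = Mul(4546, Rational(-64, 99329)) = Rational(-290944, 99329)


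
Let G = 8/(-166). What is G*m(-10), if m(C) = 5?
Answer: -20/83 ≈ -0.24096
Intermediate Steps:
G = -4/83 (G = 8*(-1/166) = -4/83 ≈ -0.048193)
G*m(-10) = -4/83*5 = -20/83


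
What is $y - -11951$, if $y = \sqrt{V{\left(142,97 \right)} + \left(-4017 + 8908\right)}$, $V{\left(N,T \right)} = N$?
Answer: $11951 + \sqrt{5033} \approx 12022.0$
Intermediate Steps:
$y = \sqrt{5033}$ ($y = \sqrt{142 + \left(-4017 + 8908\right)} = \sqrt{142 + 4891} = \sqrt{5033} \approx 70.944$)
$y - -11951 = \sqrt{5033} - -11951 = \sqrt{5033} + 11951 = 11951 + \sqrt{5033}$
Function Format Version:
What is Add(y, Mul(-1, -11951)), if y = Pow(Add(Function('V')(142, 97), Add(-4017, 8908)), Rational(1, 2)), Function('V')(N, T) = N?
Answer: Add(11951, Pow(5033, Rational(1, 2))) ≈ 12022.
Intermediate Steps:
y = Pow(5033, Rational(1, 2)) (y = Pow(Add(142, Add(-4017, 8908)), Rational(1, 2)) = Pow(Add(142, 4891), Rational(1, 2)) = Pow(5033, Rational(1, 2)) ≈ 70.944)
Add(y, Mul(-1, -11951)) = Add(Pow(5033, Rational(1, 2)), Mul(-1, -11951)) = Add(Pow(5033, Rational(1, 2)), 11951) = Add(11951, Pow(5033, Rational(1, 2)))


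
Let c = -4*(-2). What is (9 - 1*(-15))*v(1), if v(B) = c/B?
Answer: 192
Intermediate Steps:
c = 8
v(B) = 8/B
(9 - 1*(-15))*v(1) = (9 - 1*(-15))*(8/1) = (9 + 15)*(8*1) = 24*8 = 192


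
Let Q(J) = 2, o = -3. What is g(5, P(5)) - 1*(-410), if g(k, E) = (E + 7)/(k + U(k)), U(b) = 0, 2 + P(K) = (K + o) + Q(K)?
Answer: 2059/5 ≈ 411.80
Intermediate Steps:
P(K) = -3 + K (P(K) = -2 + ((K - 3) + 2) = -2 + ((-3 + K) + 2) = -2 + (-1 + K) = -3 + K)
g(k, E) = (7 + E)/k (g(k, E) = (E + 7)/(k + 0) = (7 + E)/k)
g(5, P(5)) - 1*(-410) = (7 + (-3 + 5))/5 - 1*(-410) = (7 + 2)/5 + 410 = (⅕)*9 + 410 = 9/5 + 410 = 2059/5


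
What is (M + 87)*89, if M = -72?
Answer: 1335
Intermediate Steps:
(M + 87)*89 = (-72 + 87)*89 = 15*89 = 1335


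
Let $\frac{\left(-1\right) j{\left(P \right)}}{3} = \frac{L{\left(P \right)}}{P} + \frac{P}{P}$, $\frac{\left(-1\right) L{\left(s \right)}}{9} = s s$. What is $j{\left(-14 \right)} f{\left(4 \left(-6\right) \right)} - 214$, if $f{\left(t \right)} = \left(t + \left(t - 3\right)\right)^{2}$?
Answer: $-991195$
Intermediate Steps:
$L{\left(s \right)} = - 9 s^{2}$ ($L{\left(s \right)} = - 9 s s = - 9 s^{2}$)
$f{\left(t \right)} = \left(-3 + 2 t\right)^{2}$ ($f{\left(t \right)} = \left(t + \left(-3 + t\right)\right)^{2} = \left(-3 + 2 t\right)^{2}$)
$j{\left(P \right)} = -3 + 27 P$ ($j{\left(P \right)} = - 3 \left(\frac{\left(-9\right) P^{2}}{P} + \frac{P}{P}\right) = - 3 \left(- 9 P + 1\right) = - 3 \left(1 - 9 P\right) = -3 + 27 P$)
$j{\left(-14 \right)} f{\left(4 \left(-6\right) \right)} - 214 = \left(-3 + 27 \left(-14\right)\right) \left(-3 + 2 \cdot 4 \left(-6\right)\right)^{2} - 214 = \left(-3 - 378\right) \left(-3 + 2 \left(-24\right)\right)^{2} - 214 = - 381 \left(-3 - 48\right)^{2} - 214 = - 381 \left(-51\right)^{2} - 214 = \left(-381\right) 2601 - 214 = -990981 - 214 = -991195$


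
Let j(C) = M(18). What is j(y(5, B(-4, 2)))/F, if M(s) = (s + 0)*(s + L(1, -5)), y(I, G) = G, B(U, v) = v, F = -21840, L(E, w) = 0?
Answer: -27/1820 ≈ -0.014835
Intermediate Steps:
M(s) = s² (M(s) = (s + 0)*(s + 0) = s*s = s²)
j(C) = 324 (j(C) = 18² = 324)
j(y(5, B(-4, 2)))/F = 324/(-21840) = 324*(-1/21840) = -27/1820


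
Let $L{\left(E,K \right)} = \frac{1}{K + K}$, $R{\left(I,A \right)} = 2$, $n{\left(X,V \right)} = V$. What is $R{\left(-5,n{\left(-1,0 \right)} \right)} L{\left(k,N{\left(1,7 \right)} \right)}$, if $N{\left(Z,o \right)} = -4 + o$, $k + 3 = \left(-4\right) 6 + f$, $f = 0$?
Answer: $\frac{1}{3} \approx 0.33333$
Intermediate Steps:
$k = -27$ ($k = -3 + \left(\left(-4\right) 6 + 0\right) = -3 + \left(-24 + 0\right) = -3 - 24 = -27$)
$L{\left(E,K \right)} = \frac{1}{2 K}$
$R{\left(-5,n{\left(-1,0 \right)} \right)} L{\left(k,N{\left(1,7 \right)} \right)} = 2 \frac{1}{2 \left(-4 + 7\right)} = 2 \frac{1}{2 \cdot 3} = 2 \cdot \frac{1}{2} \cdot \frac{1}{3} = 2 \cdot \frac{1}{6} = \frac{1}{3}$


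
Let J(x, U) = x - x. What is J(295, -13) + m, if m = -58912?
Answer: -58912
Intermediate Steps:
J(x, U) = 0
J(295, -13) + m = 0 - 58912 = -58912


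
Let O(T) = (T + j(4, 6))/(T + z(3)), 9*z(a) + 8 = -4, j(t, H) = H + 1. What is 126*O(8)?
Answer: 567/2 ≈ 283.50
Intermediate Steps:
j(t, H) = 1 + H
z(a) = -4/3 (z(a) = -8/9 + (⅑)*(-4) = -8/9 - 4/9 = -4/3)
O(T) = (7 + T)/(-4/3 + T) (O(T) = (T + (1 + 6))/(T - 4/3) = (T + 7)/(-4/3 + T) = (7 + T)/(-4/3 + T))
126*O(8) = 126*(3*(7 + 8)/(-4 + 3*8)) = 126*(3*15/(-4 + 24)) = 126*(3*15/20) = 126*(3*(1/20)*15) = 126*(9/4) = 567/2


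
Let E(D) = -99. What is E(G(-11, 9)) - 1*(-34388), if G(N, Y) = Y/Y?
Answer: 34289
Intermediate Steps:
G(N, Y) = 1
E(G(-11, 9)) - 1*(-34388) = -99 - 1*(-34388) = -99 + 34388 = 34289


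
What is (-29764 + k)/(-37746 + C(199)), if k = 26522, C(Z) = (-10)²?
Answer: 1621/18823 ≈ 0.086118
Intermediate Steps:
C(Z) = 100
(-29764 + k)/(-37746 + C(199)) = (-29764 + 26522)/(-37746 + 100) = -3242/(-37646) = -3242*(-1/37646) = 1621/18823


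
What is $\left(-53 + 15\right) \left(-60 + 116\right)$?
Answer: $-2128$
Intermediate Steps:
$\left(-53 + 15\right) \left(-60 + 116\right) = \left(-38\right) 56 = -2128$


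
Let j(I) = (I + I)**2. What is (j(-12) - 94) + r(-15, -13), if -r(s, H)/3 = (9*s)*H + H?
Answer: -4744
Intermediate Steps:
j(I) = 4*I**2 (j(I) = (2*I)**2 = 4*I**2)
r(s, H) = -3*H - 27*H*s (r(s, H) = -3*((9*s)*H + H) = -3*(9*H*s + H) = -3*(H + 9*H*s) = -3*H - 27*H*s)
(j(-12) - 94) + r(-15, -13) = (4*(-12)**2 - 94) - 3*(-13)*(1 + 9*(-15)) = (4*144 - 94) - 3*(-13)*(1 - 135) = (576 - 94) - 3*(-13)*(-134) = 482 - 5226 = -4744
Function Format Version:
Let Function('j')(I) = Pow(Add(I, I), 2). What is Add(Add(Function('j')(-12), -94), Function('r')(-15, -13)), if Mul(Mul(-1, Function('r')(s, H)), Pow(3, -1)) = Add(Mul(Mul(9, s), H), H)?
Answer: -4744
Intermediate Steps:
Function('j')(I) = Mul(4, Pow(I, 2)) (Function('j')(I) = Pow(Mul(2, I), 2) = Mul(4, Pow(I, 2)))
Function('r')(s, H) = Add(Mul(-3, H), Mul(-27, H, s)) (Function('r')(s, H) = Mul(-3, Add(Mul(Mul(9, s), H), H)) = Mul(-3, Add(Mul(9, H, s), H)) = Mul(-3, Add(H, Mul(9, H, s))) = Add(Mul(-3, H), Mul(-27, H, s)))
Add(Add(Function('j')(-12), -94), Function('r')(-15, -13)) = Add(Add(Mul(4, Pow(-12, 2)), -94), Mul(-3, -13, Add(1, Mul(9, -15)))) = Add(Add(Mul(4, 144), -94), Mul(-3, -13, Add(1, -135))) = Add(Add(576, -94), Mul(-3, -13, -134)) = Add(482, -5226) = -4744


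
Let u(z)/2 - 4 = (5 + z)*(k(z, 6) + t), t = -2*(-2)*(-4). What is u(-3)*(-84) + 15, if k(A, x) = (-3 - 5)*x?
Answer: 20847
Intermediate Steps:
k(A, x) = -8*x
t = -16 (t = 4*(-4) = -16)
u(z) = -632 - 128*z (u(z) = 8 + 2*((5 + z)*(-8*6 - 16)) = 8 + 2*((5 + z)*(-48 - 16)) = 8 + 2*((5 + z)*(-64)) = 8 + 2*(-320 - 64*z) = 8 + (-640 - 128*z) = -632 - 128*z)
u(-3)*(-84) + 15 = (-632 - 128*(-3))*(-84) + 15 = (-632 + 384)*(-84) + 15 = -248*(-84) + 15 = 20832 + 15 = 20847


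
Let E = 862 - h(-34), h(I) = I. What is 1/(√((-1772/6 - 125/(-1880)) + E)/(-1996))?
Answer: -3992*√191090814/677627 ≈ -81.437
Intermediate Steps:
E = 896 (E = 862 - 1*(-34) = 862 + 34 = 896)
1/(√((-1772/6 - 125/(-1880)) + E)/(-1996)) = 1/(√((-1772/6 - 125/(-1880)) + 896)/(-1996)) = 1/(√((-1772*⅙ - 125*(-1/1880)) + 896)*(-1/1996)) = 1/(√((-886/3 + 25/376) + 896)*(-1/1996)) = 1/(√(-333061/1128 + 896)*(-1/1996)) = 1/(√(677627/1128)*(-1/1996)) = 1/((√191090814/564)*(-1/1996)) = 1/(-√191090814/1125744) = -3992*√191090814/677627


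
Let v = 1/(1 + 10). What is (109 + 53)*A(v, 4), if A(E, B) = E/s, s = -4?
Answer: -81/22 ≈ -3.6818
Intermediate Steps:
v = 1/11 ≈ 0.090909
A(E, B) = -E/4 (A(E, B) = E/(-4) = E*(-¼) = -E/4)
(109 + 53)*A(v, 4) = (109 + 53)*(-¼*1/11) = 162*(-1/44) = -81/22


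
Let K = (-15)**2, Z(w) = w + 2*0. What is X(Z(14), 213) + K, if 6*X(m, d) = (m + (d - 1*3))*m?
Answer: 2243/3 ≈ 747.67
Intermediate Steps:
Z(w) = w (Z(w) = w + 0 = w)
X(m, d) = m*(-3 + d + m)/6 (X(m, d) = ((m + (d - 1*3))*m)/6 = ((m + (d - 3))*m)/6 = ((m + (-3 + d))*m)/6 = ((-3 + d + m)*m)/6 = (m*(-3 + d + m))/6 = m*(-3 + d + m)/6)
K = 225
X(Z(14), 213) + K = (1/6)*14*(-3 + 213 + 14) + 225 = (1/6)*14*224 + 225 = 1568/3 + 225 = 2243/3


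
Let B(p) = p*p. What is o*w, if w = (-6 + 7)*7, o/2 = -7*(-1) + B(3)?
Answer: 224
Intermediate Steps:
B(p) = p**2
o = 32 (o = 2*(-7*(-1) + 3**2) = 2*(7 + 9) = 2*16 = 32)
w = 7 (w = 1*7 = 7)
o*w = 32*7 = 224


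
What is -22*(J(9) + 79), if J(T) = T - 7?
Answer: -1782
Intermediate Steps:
J(T) = -7 + T
-22*(J(9) + 79) = -22*((-7 + 9) + 79) = -22*(2 + 79) = -22*81 = -1782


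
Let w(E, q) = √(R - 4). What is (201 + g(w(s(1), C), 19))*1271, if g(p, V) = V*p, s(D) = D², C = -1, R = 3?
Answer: 255471 + 24149*I ≈ 2.5547e+5 + 24149.0*I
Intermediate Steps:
w(E, q) = I (w(E, q) = √(3 - 4) = √(-1) = I)
(201 + g(w(s(1), C), 19))*1271 = (201 + 19*I)*1271 = 255471 + 24149*I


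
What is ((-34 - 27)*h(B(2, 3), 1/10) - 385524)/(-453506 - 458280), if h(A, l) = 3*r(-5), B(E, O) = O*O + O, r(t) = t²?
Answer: 390099/911786 ≈ 0.42784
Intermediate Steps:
B(E, O) = O + O² (B(E, O) = O² + O = O + O²)
h(A, l) = 75 (h(A, l) = 3*(-5)² = 3*25 = 75)
((-34 - 27)*h(B(2, 3), 1/10) - 385524)/(-453506 - 458280) = ((-34 - 27)*75 - 385524)/(-453506 - 458280) = (-61*75 - 385524)/(-911786) = (-4575 - 385524)*(-1/911786) = -390099*(-1/911786) = 390099/911786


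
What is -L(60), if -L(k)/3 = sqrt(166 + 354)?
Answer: 6*sqrt(130) ≈ 68.411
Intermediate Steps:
L(k) = -6*sqrt(130) (L(k) = -3*sqrt(166 + 354) = -6*sqrt(130))
-L(60) = -(-6)*sqrt(130) = 6*sqrt(130)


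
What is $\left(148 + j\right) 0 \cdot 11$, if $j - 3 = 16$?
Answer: $0$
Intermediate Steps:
$j = 19$ ($j = 3 + 16 = 19$)
$\left(148 + j\right) 0 \cdot 11 = \left(148 + 19\right) 0 \cdot 11 = 167 \cdot 0 = 0$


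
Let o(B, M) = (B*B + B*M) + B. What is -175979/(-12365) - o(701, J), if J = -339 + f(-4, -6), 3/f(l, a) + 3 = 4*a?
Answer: -28307663279/111285 ≈ -2.5437e+5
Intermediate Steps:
f(l, a) = 3/(-3 + 4*a)
J = -3052/9 (J = -339 + 3/(-3 + 4*(-6)) = -339 + 3/(-3 - 24) = -339 + 3/(-27) = -339 + 3*(-1/27) = -339 - ⅑ = -3052/9 ≈ -339.11)
o(B, M) = B + B² + B*M (o(B, M) = (B² + B*M) + B = B + B² + B*M)
-175979/(-12365) - o(701, J) = -175979/(-12365) - 701*(1 + 701 - 3052/9) = -175979*(-1/12365) - 701*3266/9 = 175979/12365 - 1*2289466/9 = 175979/12365 - 2289466/9 = -28307663279/111285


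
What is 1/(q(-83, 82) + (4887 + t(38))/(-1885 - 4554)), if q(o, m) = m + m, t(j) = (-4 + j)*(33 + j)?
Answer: 6439/1048695 ≈ 0.0061400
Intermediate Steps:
q(o, m) = 2*m
1/(q(-83, 82) + (4887 + t(38))/(-1885 - 4554)) = 1/(2*82 + (4887 + (-132 + 38**2 + 29*38))/(-1885 - 4554)) = 1/(164 + (4887 + (-132 + 1444 + 1102))/(-6439)) = 1/(164 + (4887 + 2414)*(-1/6439)) = 1/(164 + 7301*(-1/6439)) = 1/(164 - 7301/6439) = 1/(1048695/6439) = 6439/1048695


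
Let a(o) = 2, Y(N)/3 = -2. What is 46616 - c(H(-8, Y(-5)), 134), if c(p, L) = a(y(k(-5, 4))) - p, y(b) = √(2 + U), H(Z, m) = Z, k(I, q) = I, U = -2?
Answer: 46606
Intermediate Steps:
Y(N) = -6 (Y(N) = 3*(-2) = -6)
y(b) = 0 (y(b) = √(2 - 2) = √0 = 0)
c(p, L) = 2 - p
46616 - c(H(-8, Y(-5)), 134) = 46616 - (2 - 1*(-8)) = 46616 - (2 + 8) = 46616 - 1*10 = 46616 - 10 = 46606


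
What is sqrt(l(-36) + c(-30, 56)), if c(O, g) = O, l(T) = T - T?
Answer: I*sqrt(30) ≈ 5.4772*I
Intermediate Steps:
l(T) = 0
sqrt(l(-36) + c(-30, 56)) = sqrt(0 - 30) = sqrt(-30) = I*sqrt(30)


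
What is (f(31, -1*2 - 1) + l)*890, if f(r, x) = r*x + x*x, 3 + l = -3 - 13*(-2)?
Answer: -56960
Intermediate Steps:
l = 20 (l = -3 + (-3 - 13*(-2)) = -3 + (-3 + 26) = -3 + 23 = 20)
f(r, x) = x² + r*x (f(r, x) = r*x + x² = x² + r*x)
(f(31, -1*2 - 1) + l)*890 = ((-1*2 - 1)*(31 + (-1*2 - 1)) + 20)*890 = ((-2 - 1)*(31 + (-2 - 1)) + 20)*890 = (-3*(31 - 3) + 20)*890 = (-3*28 + 20)*890 = (-84 + 20)*890 = -64*890 = -56960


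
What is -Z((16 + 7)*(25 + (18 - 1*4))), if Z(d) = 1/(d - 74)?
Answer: -1/823 ≈ -0.0012151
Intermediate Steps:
Z(d) = 1/(-74 + d)
-Z((16 + 7)*(25 + (18 - 1*4))) = -1/(-74 + (16 + 7)*(25 + (18 - 1*4))) = -1/(-74 + 23*(25 + (18 - 4))) = -1/(-74 + 23*(25 + 14)) = -1/(-74 + 23*39) = -1/(-74 + 897) = -1/823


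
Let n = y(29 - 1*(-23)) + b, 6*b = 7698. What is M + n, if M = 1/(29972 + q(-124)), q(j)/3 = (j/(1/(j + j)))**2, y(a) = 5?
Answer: 3654167391393/2837086484 ≈ 1288.0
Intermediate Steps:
b = 1283 (b = (1/6)*7698 = 1283)
q(j) = 12*j**4 (q(j) = 3*(j/(1/(j + j)))**2 = 3*(j/(1/(2*j)))**2 = 3*(j/((1/(2*j))))**2 = 3*(j*(2*j))**2 = 3*(2*j**2)**2 = 3*(4*j**4) = 12*j**4)
n = 1288 (n = 5 + 1283 = 1288)
M = 1/2837086484 (M = 1/(29972 + 12*(-124)**4) = 1/(29972 + 12*236421376) = 1/(29972 + 2837056512) = 1/2837086484 ≈ 3.5247e-10)
M + n = 1/2837086484 + 1288 = 3654167391393/2837086484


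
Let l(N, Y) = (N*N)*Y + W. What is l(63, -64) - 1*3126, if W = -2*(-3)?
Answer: -257136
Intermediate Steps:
W = 6
l(N, Y) = 6 + Y*N² (l(N, Y) = (N*N)*Y + 6 = N²*Y + 6 = Y*N² + 6 = 6 + Y*N²)
l(63, -64) - 1*3126 = (6 - 64*63²) - 1*3126 = (6 - 64*3969) - 3126 = (6 - 254016) - 3126 = -254010 - 3126 = -257136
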